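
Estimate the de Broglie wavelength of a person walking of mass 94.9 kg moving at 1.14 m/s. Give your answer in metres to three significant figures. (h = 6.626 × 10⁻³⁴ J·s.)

λ = 6.12 × 10⁻³⁶ m

p = mv = 94.9 × 1.14 = 1.082 × 10² kg·m/s.
λ = h/p = 6.626 × 10⁻³⁴ / 1.082 × 10² = 6.12 × 10⁻³⁶ m.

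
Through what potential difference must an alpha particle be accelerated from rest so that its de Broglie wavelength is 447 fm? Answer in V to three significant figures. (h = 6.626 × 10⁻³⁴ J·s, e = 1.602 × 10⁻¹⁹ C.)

V = 516 V

p = h/λ = 6.626 × 10⁻³⁴ / 4.470 × 10⁻¹³ = 1.482 × 10⁻²¹ kg·m/s.
KE = p²/(2m) = 1.653 × 10⁻¹⁶ J.
V = KE/2e = 1.653 × 10⁻¹⁶ / (2 × 1.602 × 10⁻¹⁹) = 516 V.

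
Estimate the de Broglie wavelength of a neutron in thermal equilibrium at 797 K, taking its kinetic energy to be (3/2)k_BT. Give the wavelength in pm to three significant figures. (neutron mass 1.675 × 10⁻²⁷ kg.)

λ = 89.1 pm

KE = (3/2)k_BT = 1.5 × 1.381 × 10⁻²³ × 797 = 1.651 × 10⁻²⁰ J.
p = √(2mKE) = √(2 × 1.675 × 10⁻²⁷ × 1.651 × 10⁻²⁰) = 7.437 × 10⁻²⁴ kg·m/s.
λ = h/p = 8.91 × 10⁻¹¹ m = 89.1 pm.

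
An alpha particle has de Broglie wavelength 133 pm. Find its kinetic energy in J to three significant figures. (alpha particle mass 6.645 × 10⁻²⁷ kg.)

p = h/λ = 6.626 × 10⁻³⁴ / 1.330 × 10⁻¹⁰ = 4.982 × 10⁻²⁴ kg·m/s.
KE = p²/(2m) = (4.982 × 10⁻²⁴)² / (2 × 6.645 × 10⁻²⁷) = 1.868 × 10⁻²¹ J = 1.87 × 10⁻²¹ J.

KE = 1.87 × 10⁻²¹ J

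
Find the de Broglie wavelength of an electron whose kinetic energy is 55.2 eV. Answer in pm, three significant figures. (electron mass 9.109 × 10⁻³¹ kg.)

λ = 165 pm

KE = 55.2 eV = 8.843 × 10⁻¹⁸ J.
p = √(2mKE) = √(2 × 9.109 × 10⁻³¹ × 8.843 × 10⁻¹⁸) = 4.014 × 10⁻²⁴ kg·m/s.
λ = h/p = 6.626 × 10⁻³⁴ / 4.014 × 10⁻²⁴ = 1.65 × 10⁻¹⁰ m = 165 pm.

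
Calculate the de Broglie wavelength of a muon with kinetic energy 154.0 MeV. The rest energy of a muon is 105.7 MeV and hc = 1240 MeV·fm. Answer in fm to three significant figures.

Total energy E = KE + m₀c² = 154.0 + 105.7 = 259.7 MeV.
(pc)² = E² − (m₀c²)² = (259.7)² − (105.7)² = 5.627 × 10⁴ MeV², so pc = 237.2 MeV.
λ = hc/(pc) = 1240 MeV·fm / 237.2 MeV = 5.23 fm.

λ = 5.23 fm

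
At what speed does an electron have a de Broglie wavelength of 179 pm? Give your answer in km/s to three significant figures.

v = 4060 km/s

p = h/λ = 6.626 × 10⁻³⁴ / 1.790 × 10⁻¹⁰ = 3.702 × 10⁻²⁴ kg·m/s.
v = p/m = 3.702 × 10⁻²⁴ / 9.109 × 10⁻³¹ = 4.06 × 10⁶ m/s = 4060 km/s.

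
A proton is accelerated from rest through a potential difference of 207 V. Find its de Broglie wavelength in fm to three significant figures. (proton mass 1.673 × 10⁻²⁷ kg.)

KE = eV = 1.602 × 10⁻¹⁹ × 207.0 = 3.316 × 10⁻¹⁷ J.
p = √(2mKE) = √(2 × 1.673 × 10⁻²⁷ × 3.316 × 10⁻¹⁷) = 3.331 × 10⁻²² kg·m/s.
λ = h/p = 6.626 × 10⁻³⁴ / 3.331 × 10⁻²² = 1.99 × 10⁻¹² m = 1990 fm.

λ = 1990 fm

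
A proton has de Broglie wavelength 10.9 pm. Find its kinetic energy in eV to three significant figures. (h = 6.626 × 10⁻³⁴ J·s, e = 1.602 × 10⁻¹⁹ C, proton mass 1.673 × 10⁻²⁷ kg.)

p = h/λ = 6.626 × 10⁻³⁴ / 1.090 × 10⁻¹¹ = 6.079 × 10⁻²³ kg·m/s.
KE = p²/(2m) = (6.079 × 10⁻²³)² / (2 × 1.673 × 10⁻²⁷) = 1.104 × 10⁻¹⁸ J = 6.89 eV.

KE = 6.89 eV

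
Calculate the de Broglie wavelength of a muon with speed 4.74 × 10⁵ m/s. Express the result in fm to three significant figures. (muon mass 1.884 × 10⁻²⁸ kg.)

p = mv = 1.884 × 10⁻²⁸ × 4.74 × 10⁵ = 8.930 × 10⁻²³ kg·m/s.
λ = h/p = 6.626 × 10⁻³⁴ / 8.930 × 10⁻²³ = 7.42 × 10⁻¹² m = 7420 fm.

λ = 7420 fm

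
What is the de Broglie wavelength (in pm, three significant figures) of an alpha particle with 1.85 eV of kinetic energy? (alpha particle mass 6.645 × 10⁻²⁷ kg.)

KE = 1.85 eV = 2.964 × 10⁻¹⁹ J.
p = √(2mKE) = √(2 × 6.645 × 10⁻²⁷ × 2.964 × 10⁻¹⁹) = 6.276 × 10⁻²³ kg·m/s.
λ = h/p = 6.626 × 10⁻³⁴ / 6.276 × 10⁻²³ = 1.06 × 10⁻¹¹ m = 10.6 pm.

λ = 10.6 pm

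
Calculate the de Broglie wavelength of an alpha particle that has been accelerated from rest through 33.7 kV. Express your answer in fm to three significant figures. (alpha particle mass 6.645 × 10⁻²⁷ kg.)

λ = 55.3 fm

KE = 2eV = 2 × 1.602 × 10⁻¹⁹ × 3.370 × 10⁴ = 1.080 × 10⁻¹⁴ J.
p = √(2mKE) = √(2 × 6.645 × 10⁻²⁷ × 1.080 × 10⁻¹⁴) = 1.198 × 10⁻²⁰ kg·m/s.
λ = h/p = 6.626 × 10⁻³⁴ / 1.198 × 10⁻²⁰ = 5.53 × 10⁻¹⁴ m = 55.3 fm.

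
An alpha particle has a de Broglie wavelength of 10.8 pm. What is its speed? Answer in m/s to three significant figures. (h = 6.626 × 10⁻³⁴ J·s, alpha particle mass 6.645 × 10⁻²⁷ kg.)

v = 9230 m/s

p = h/λ = 6.626 × 10⁻³⁴ / 1.080 × 10⁻¹¹ = 6.135 × 10⁻²³ kg·m/s.
v = p/m = 6.135 × 10⁻²³ / 6.645 × 10⁻²⁷ = 9.23 × 10³ m/s = 9230 m/s.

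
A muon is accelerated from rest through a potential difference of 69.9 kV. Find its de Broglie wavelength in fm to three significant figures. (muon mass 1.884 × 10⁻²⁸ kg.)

λ = 323 fm

KE = eV = 1.602 × 10⁻¹⁹ × 6.990 × 10⁴ = 1.120 × 10⁻¹⁴ J.
p = √(2mKE) = √(2 × 1.884 × 10⁻²⁸ × 1.120 × 10⁻¹⁴) = 2.054 × 10⁻²¹ kg·m/s.
λ = h/p = 6.626 × 10⁻³⁴ / 2.054 × 10⁻²¹ = 3.23 × 10⁻¹³ m = 323 fm.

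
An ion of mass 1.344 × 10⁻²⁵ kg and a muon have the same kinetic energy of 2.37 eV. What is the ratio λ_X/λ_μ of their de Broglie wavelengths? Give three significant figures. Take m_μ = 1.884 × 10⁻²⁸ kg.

λ_X/λ_μ = 0.0374

At fixed KE, p = √(2mKE) so λ = h/p ∝ 1/√m.
λ_X/λ_μ = √(m_μ/m_X) = √(1.884 × 10⁻²⁸/1.344 × 10⁻²⁵) = √(1.402 × 10⁻³) = 0.0374.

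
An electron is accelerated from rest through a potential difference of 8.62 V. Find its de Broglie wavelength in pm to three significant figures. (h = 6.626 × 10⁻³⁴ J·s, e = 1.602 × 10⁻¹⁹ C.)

KE = eV = 1.602 × 10⁻¹⁹ × 8.620 = 1.381 × 10⁻¹⁸ J.
p = √(2mKE) = √(2 × 9.109 × 10⁻³¹ × 1.381 × 10⁻¹⁸) = 1.586 × 10⁻²⁴ kg·m/s.
λ = h/p = 6.626 × 10⁻³⁴ / 1.586 × 10⁻²⁴ = 4.18 × 10⁻¹⁰ m = 418 pm.

λ = 418 pm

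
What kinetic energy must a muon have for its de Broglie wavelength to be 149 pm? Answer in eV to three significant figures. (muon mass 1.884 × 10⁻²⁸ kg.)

KE = 0.328 eV

p = h/λ = 6.626 × 10⁻³⁴ / 1.490 × 10⁻¹⁰ = 4.447 × 10⁻²⁴ kg·m/s.
KE = p²/(2m) = (4.447 × 10⁻²⁴)² / (2 × 1.884 × 10⁻²⁸) = 5.248 × 10⁻²⁰ J = 0.328 eV.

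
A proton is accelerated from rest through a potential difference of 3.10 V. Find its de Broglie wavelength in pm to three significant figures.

KE = eV = 1.602 × 10⁻¹⁹ × 3.100 = 4.966 × 10⁻¹⁹ J.
p = √(2mKE) = √(2 × 1.673 × 10⁻²⁷ × 4.966 × 10⁻¹⁹) = 4.076 × 10⁻²³ kg·m/s.
λ = h/p = 6.626 × 10⁻³⁴ / 4.076 × 10⁻²³ = 1.63 × 10⁻¹¹ m = 16.3 pm.

λ = 16.3 pm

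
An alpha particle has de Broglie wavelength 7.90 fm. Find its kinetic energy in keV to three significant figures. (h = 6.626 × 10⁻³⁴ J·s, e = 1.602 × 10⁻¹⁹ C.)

p = h/λ = 6.626 × 10⁻³⁴ / 7.900 × 10⁻¹⁵ = 8.387 × 10⁻²⁰ kg·m/s.
KE = p²/(2m) = (8.387 × 10⁻²⁰)² / (2 × 6.645 × 10⁻²⁷) = 5.293 × 10⁻¹³ J = 3300 keV.

KE = 3300 keV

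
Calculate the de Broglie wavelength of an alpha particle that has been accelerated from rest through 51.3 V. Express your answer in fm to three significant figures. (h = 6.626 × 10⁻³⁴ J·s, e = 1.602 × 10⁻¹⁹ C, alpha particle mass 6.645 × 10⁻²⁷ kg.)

λ = 1420 fm

KE = 2eV = 2 × 1.602 × 10⁻¹⁹ × 51.30 = 1.644 × 10⁻¹⁷ J.
p = √(2mKE) = √(2 × 6.645 × 10⁻²⁷ × 1.644 × 10⁻¹⁷) = 4.674 × 10⁻²² kg·m/s.
λ = h/p = 6.626 × 10⁻³⁴ / 4.674 × 10⁻²² = 1.42 × 10⁻¹² m = 1420 fm.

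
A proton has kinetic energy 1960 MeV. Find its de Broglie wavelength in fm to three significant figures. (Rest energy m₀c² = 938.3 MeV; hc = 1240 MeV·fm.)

λ = 0.452 fm

Total energy E = KE + m₀c² = 1960 + 938.3 = 2898.3 MeV.
(pc)² = E² − (m₀c²)² = (2898.3)² − (938.3)² = 7.520 × 10⁶ MeV², so pc = 2742 MeV.
λ = hc/(pc) = 1240 MeV·fm / 2742 MeV = 0.452 fm.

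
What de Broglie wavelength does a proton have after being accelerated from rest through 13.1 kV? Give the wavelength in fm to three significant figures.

λ = 250 fm

KE = eV = 1.602 × 10⁻¹⁹ × 1.310 × 10⁴ = 2.099 × 10⁻¹⁵ J.
p = √(2mKE) = √(2 × 1.673 × 10⁻²⁷ × 2.099 × 10⁻¹⁵) = 2.650 × 10⁻²¹ kg·m/s.
λ = h/p = 6.626 × 10⁻³⁴ / 2.650 × 10⁻²¹ = 2.50 × 10⁻¹³ m = 250 fm.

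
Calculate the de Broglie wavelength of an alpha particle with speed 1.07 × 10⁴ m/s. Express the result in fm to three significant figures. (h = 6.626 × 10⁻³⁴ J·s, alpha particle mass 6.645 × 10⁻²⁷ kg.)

λ = 9320 fm

p = mv = 6.645 × 10⁻²⁷ × 1.07 × 10⁴ = 7.110 × 10⁻²³ kg·m/s.
λ = h/p = 6.626 × 10⁻³⁴ / 7.110 × 10⁻²³ = 9.32 × 10⁻¹² m = 9320 fm.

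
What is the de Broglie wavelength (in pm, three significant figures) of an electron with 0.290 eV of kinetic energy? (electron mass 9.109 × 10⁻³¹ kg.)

λ = 2280 pm

KE = 0.290 eV = 4.646 × 10⁻²⁰ J.
p = √(2mKE) = √(2 × 9.109 × 10⁻³¹ × 4.646 × 10⁻²⁰) = 2.909 × 10⁻²⁵ kg·m/s.
λ = h/p = 6.626 × 10⁻³⁴ / 2.909 × 10⁻²⁵ = 2.28 × 10⁻⁹ m = 2280 pm.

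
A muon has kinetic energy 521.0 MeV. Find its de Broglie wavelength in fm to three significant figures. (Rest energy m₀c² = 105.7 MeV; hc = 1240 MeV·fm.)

λ = 2.01 fm

Total energy E = KE + m₀c² = 521.0 + 105.7 = 626.7 MeV.
(pc)² = E² − (m₀c²)² = (626.7)² − (105.7)² = 3.816 × 10⁵ MeV², so pc = 617.7 MeV.
λ = hc/(pc) = 1240 MeV·fm / 617.7 MeV = 2.01 fm.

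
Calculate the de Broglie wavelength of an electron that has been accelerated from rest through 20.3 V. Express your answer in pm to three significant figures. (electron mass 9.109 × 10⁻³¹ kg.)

KE = eV = 1.602 × 10⁻¹⁹ × 20.30 = 3.252 × 10⁻¹⁸ J.
p = √(2mKE) = √(2 × 9.109 × 10⁻³¹ × 3.252 × 10⁻¹⁸) = 2.434 × 10⁻²⁴ kg·m/s.
λ = h/p = 6.626 × 10⁻³⁴ / 2.434 × 10⁻²⁴ = 2.72 × 10⁻¹⁰ m = 272 pm.

λ = 272 pm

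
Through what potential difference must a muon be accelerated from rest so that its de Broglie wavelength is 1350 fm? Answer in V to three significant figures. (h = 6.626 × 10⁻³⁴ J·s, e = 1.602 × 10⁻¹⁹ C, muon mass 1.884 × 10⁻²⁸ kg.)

V = 3990 V

p = h/λ = 6.626 × 10⁻³⁴ / 1.350 × 10⁻¹² = 4.908 × 10⁻²² kg·m/s.
KE = p²/(2m) = 6.393 × 10⁻¹⁶ J.
V = KE/e = 6.393 × 10⁻¹⁶ / (1.602 × 10⁻¹⁹) = 3990 V.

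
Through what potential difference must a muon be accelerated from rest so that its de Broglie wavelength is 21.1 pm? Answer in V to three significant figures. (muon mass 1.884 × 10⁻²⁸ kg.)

V = 16.3 V

p = h/λ = 6.626 × 10⁻³⁴ / 2.110 × 10⁻¹¹ = 3.140 × 10⁻²³ kg·m/s.
KE = p²/(2m) = 2.617 × 10⁻¹⁸ J.
V = KE/e = 2.617 × 10⁻¹⁸ / (1.602 × 10⁻¹⁹) = 16.3 V.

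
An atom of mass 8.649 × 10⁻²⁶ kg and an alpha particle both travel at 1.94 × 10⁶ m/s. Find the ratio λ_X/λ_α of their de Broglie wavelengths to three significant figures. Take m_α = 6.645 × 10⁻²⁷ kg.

At fixed v, p = mv so λ = h/(mv) ∝ 1/m.
λ_X/λ_α = m_α/m_X = 6.645 × 10⁻²⁷/8.649 × 10⁻²⁶ = 0.0768.

λ_X/λ_α = 0.0768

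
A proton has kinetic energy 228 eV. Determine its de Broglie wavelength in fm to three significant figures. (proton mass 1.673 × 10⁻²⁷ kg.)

KE = 228 eV = 3.653 × 10⁻¹⁷ J.
p = √(2mKE) = √(2 × 1.673 × 10⁻²⁷ × 3.653 × 10⁻¹⁷) = 3.496 × 10⁻²² kg·m/s.
λ = h/p = 6.626 × 10⁻³⁴ / 3.496 × 10⁻²² = 1.90 × 10⁻¹² m = 1900 fm.

λ = 1900 fm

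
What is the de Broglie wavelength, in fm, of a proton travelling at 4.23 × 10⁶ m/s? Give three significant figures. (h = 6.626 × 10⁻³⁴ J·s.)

λ = 93.6 fm

p = mv = 1.673 × 10⁻²⁷ × 4.23 × 10⁶ = 7.077 × 10⁻²¹ kg·m/s.
λ = h/p = 6.626 × 10⁻³⁴ / 7.077 × 10⁻²¹ = 9.36 × 10⁻¹⁴ m = 93.6 fm.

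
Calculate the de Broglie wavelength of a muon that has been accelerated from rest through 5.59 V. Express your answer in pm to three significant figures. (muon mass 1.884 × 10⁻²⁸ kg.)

λ = 36.1 pm

KE = eV = 1.602 × 10⁻¹⁹ × 5.590 = 8.955 × 10⁻¹⁹ J.
p = √(2mKE) = √(2 × 1.884 × 10⁻²⁸ × 8.955 × 10⁻¹⁹) = 1.837 × 10⁻²³ kg·m/s.
λ = h/p = 6.626 × 10⁻³⁴ / 1.837 × 10⁻²³ = 3.61 × 10⁻¹¹ m = 36.1 pm.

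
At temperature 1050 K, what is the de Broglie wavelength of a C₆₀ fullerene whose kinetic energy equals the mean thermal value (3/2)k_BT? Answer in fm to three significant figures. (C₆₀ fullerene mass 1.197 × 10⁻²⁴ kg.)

λ = 2900 fm

KE = (3/2)k_BT = 1.5 × 1.381 × 10⁻²³ × 1050 = 2.175 × 10⁻²⁰ J.
p = √(2mKE) = √(2 × 1.197 × 10⁻²⁴ × 2.175 × 10⁻²⁰) = 2.282 × 10⁻²² kg·m/s.
λ = h/p = 2.90 × 10⁻¹² m = 2900 fm.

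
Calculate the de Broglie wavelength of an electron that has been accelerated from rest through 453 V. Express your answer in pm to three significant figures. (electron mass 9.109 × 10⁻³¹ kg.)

λ = 57.6 pm

KE = eV = 1.602 × 10⁻¹⁹ × 453.0 = 7.257 × 10⁻¹⁷ J.
p = √(2mKE) = √(2 × 9.109 × 10⁻³¹ × 7.257 × 10⁻¹⁷) = 1.150 × 10⁻²³ kg·m/s.
λ = h/p = 6.626 × 10⁻³⁴ / 1.150 × 10⁻²³ = 5.76 × 10⁻¹¹ m = 57.6 pm.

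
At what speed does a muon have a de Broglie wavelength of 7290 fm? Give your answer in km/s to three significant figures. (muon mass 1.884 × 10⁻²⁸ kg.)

v = 482 km/s

p = h/λ = 6.626 × 10⁻³⁴ / 7.290 × 10⁻¹² = 9.089 × 10⁻²³ kg·m/s.
v = p/m = 9.089 × 10⁻²³ / 1.884 × 10⁻²⁸ = 4.82 × 10⁵ m/s = 482 km/s.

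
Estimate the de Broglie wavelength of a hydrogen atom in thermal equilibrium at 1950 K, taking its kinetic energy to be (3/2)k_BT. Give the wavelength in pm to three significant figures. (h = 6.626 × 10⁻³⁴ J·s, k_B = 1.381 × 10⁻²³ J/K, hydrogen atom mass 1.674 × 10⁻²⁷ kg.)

λ = 57.0 pm

KE = (3/2)k_BT = 1.5 × 1.381 × 10⁻²³ × 1950 = 4.039 × 10⁻²⁰ J.
p = √(2mKE) = √(2 × 1.674 × 10⁻²⁷ × 4.039 × 10⁻²⁰) = 1.163 × 10⁻²³ kg·m/s.
λ = h/p = 5.70 × 10⁻¹¹ m = 57.0 pm.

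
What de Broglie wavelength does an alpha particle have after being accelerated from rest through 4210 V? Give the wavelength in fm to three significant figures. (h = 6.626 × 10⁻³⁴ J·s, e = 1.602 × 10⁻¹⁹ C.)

KE = 2eV = 2 × 1.602 × 10⁻¹⁹ × 4210 = 1.349 × 10⁻¹⁵ J.
p = √(2mKE) = √(2 × 6.645 × 10⁻²⁷ × 1.349 × 10⁻¹⁵) = 4.234 × 10⁻²¹ kg·m/s.
λ = h/p = 6.626 × 10⁻³⁴ / 4.234 × 10⁻²¹ = 1.56 × 10⁻¹³ m = 156 fm.

λ = 156 fm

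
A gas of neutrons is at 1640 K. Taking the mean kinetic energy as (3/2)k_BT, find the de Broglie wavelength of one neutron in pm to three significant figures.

KE = (3/2)k_BT = 1.5 × 1.381 × 10⁻²³ × 1640 = 3.397 × 10⁻²⁰ J.
p = √(2mKE) = √(2 × 1.675 × 10⁻²⁷ × 3.397 × 10⁻²⁰) = 1.067 × 10⁻²³ kg·m/s.
λ = h/p = 6.21 × 10⁻¹¹ m = 62.1 pm.

λ = 62.1 pm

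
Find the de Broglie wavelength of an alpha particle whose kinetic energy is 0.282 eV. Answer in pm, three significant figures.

λ = 27.0 pm

KE = 0.282 eV = 4.518 × 10⁻²⁰ J.
p = √(2mKE) = √(2 × 6.645 × 10⁻²⁷ × 4.518 × 10⁻²⁰) = 2.450 × 10⁻²³ kg·m/s.
λ = h/p = 6.626 × 10⁻³⁴ / 2.450 × 10⁻²³ = 2.70 × 10⁻¹¹ m = 27.0 pm.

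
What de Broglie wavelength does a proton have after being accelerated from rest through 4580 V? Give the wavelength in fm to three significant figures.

λ = 423 fm

KE = eV = 1.602 × 10⁻¹⁹ × 4580 = 7.337 × 10⁻¹⁶ J.
p = √(2mKE) = √(2 × 1.673 × 10⁻²⁷ × 7.337 × 10⁻¹⁶) = 1.567 × 10⁻²¹ kg·m/s.
λ = h/p = 6.626 × 10⁻³⁴ / 1.567 × 10⁻²¹ = 4.23 × 10⁻¹³ m = 423 fm.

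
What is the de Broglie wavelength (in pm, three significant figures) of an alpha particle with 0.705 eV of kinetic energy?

KE = 0.705 eV = 1.129 × 10⁻¹⁹ J.
p = √(2mKE) = √(2 × 6.645 × 10⁻²⁷ × 1.129 × 10⁻¹⁹) = 3.874 × 10⁻²³ kg·m/s.
λ = h/p = 6.626 × 10⁻³⁴ / 3.874 × 10⁻²³ = 1.71 × 10⁻¹¹ m = 17.1 pm.

λ = 17.1 pm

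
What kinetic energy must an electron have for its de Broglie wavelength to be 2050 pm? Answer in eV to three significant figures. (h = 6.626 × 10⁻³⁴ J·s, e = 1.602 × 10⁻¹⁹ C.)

KE = 0.358 eV

p = h/λ = 6.626 × 10⁻³⁴ / 2.050 × 10⁻⁹ = 3.232 × 10⁻²⁵ kg·m/s.
KE = p²/(2m) = (3.232 × 10⁻²⁵)² / (2 × 9.109 × 10⁻³¹) = 5.734 × 10⁻²⁰ J = 0.358 eV.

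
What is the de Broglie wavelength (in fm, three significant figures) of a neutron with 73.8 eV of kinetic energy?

λ = 3330 fm

KE = 73.8 eV = 1.182 × 10⁻¹⁷ J.
p = √(2mKE) = √(2 × 1.675 × 10⁻²⁷ × 1.182 × 10⁻¹⁷) = 1.990 × 10⁻²² kg·m/s.
λ = h/p = 6.626 × 10⁻³⁴ / 1.990 × 10⁻²² = 3.33 × 10⁻¹² m = 3330 fm.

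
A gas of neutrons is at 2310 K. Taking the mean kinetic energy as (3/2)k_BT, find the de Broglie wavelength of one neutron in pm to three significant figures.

KE = (3/2)k_BT = 1.5 × 1.381 × 10⁻²³ × 2310 = 4.785 × 10⁻²⁰ J.
p = √(2mKE) = √(2 × 1.675 × 10⁻²⁷ × 4.785 × 10⁻²⁰) = 1.266 × 10⁻²³ kg·m/s.
λ = h/p = 5.23 × 10⁻¹¹ m = 52.3 pm.

λ = 52.3 pm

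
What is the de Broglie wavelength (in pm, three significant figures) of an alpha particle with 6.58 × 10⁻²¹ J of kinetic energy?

p = √(2mKE) = √(2 × 6.645 × 10⁻²⁷ × 6.580 × 10⁻²¹) = 9.351 × 10⁻²⁴ kg·m/s.
λ = h/p = 6.626 × 10⁻³⁴ / 9.351 × 10⁻²⁴ = 7.09 × 10⁻¹¹ m = 70.9 pm.

λ = 70.9 pm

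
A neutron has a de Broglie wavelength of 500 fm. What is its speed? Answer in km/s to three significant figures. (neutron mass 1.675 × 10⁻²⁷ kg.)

v = 791 km/s

p = h/λ = 6.626 × 10⁻³⁴ / 5.000 × 10⁻¹³ = 1.325 × 10⁻²¹ kg·m/s.
v = p/m = 1.325 × 10⁻²¹ / 1.675 × 10⁻²⁷ = 7.91 × 10⁵ m/s = 791 km/s.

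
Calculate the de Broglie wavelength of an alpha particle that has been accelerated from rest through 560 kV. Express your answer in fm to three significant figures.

λ = 13.6 fm

KE = 2eV = 2 × 1.602 × 10⁻¹⁹ × 5.600 × 10⁵ = 1.794 × 10⁻¹³ J.
p = √(2mKE) = √(2 × 6.645 × 10⁻²⁷ × 1.794 × 10⁻¹³) = 4.883 × 10⁻²⁰ kg·m/s.
λ = h/p = 6.626 × 10⁻³⁴ / 4.883 × 10⁻²⁰ = 1.36 × 10⁻¹⁴ m = 13.6 fm.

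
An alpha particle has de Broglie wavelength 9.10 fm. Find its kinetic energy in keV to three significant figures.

KE = 2490 keV

p = h/λ = 6.626 × 10⁻³⁴ / 9.100 × 10⁻¹⁵ = 7.281 × 10⁻²⁰ kg·m/s.
KE = p²/(2m) = (7.281 × 10⁻²⁰)² / (2 × 6.645 × 10⁻²⁷) = 3.989 × 10⁻¹³ J = 2490 keV.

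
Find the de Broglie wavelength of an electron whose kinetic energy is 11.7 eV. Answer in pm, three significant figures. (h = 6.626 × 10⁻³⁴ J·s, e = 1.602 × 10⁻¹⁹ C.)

KE = 11.7 eV = 1.874 × 10⁻¹⁸ J.
p = √(2mKE) = √(2 × 9.109 × 10⁻³¹ × 1.874 × 10⁻¹⁸) = 1.848 × 10⁻²⁴ kg·m/s.
λ = h/p = 6.626 × 10⁻³⁴ / 1.848 × 10⁻²⁴ = 3.59 × 10⁻¹⁰ m = 359 pm.

λ = 359 pm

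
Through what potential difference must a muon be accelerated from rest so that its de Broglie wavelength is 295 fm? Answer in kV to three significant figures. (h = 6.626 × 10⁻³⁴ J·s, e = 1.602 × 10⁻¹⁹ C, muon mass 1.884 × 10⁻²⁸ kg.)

p = h/λ = 6.626 × 10⁻³⁴ / 2.950 × 10⁻¹³ = 2.246 × 10⁻²¹ kg·m/s.
KE = p²/(2m) = 1.339 × 10⁻¹⁴ J.
V = KE/e = 1.339 × 10⁻¹⁴ / (1.602 × 10⁻¹⁹) = 83.6 kV.

V = 83.6 kV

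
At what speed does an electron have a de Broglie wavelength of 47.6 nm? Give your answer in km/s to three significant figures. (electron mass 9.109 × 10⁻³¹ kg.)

p = h/λ = 6.626 × 10⁻³⁴ / 4.760 × 10⁻⁸ = 1.392 × 10⁻²⁶ kg·m/s.
v = p/m = 1.392 × 10⁻²⁶ / 9.109 × 10⁻³¹ = 1.53 × 10⁴ m/s = 15.3 km/s.

v = 15.3 km/s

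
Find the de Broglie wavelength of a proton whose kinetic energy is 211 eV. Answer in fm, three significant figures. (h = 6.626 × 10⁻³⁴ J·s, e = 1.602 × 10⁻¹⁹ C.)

KE = 211 eV = 3.380 × 10⁻¹⁷ J.
p = √(2mKE) = √(2 × 1.673 × 10⁻²⁷ × 3.380 × 10⁻¹⁷) = 3.363 × 10⁻²² kg·m/s.
λ = h/p = 6.626 × 10⁻³⁴ / 3.363 × 10⁻²² = 1.97 × 10⁻¹² m = 1970 fm.

λ = 1970 fm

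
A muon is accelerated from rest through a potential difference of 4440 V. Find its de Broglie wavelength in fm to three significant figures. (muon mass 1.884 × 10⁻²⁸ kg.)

KE = eV = 1.602 × 10⁻¹⁹ × 4440 = 7.113 × 10⁻¹⁶ J.
p = √(2mKE) = √(2 × 1.884 × 10⁻²⁸ × 7.113 × 10⁻¹⁶) = 5.177 × 10⁻²² kg·m/s.
λ = h/p = 6.626 × 10⁻³⁴ / 5.177 × 10⁻²² = 1.28 × 10⁻¹² m = 1280 fm.

λ = 1280 fm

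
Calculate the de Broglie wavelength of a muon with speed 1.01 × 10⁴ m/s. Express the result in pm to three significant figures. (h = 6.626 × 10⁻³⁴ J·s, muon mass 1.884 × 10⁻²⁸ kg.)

λ = 348 pm

p = mv = 1.884 × 10⁻²⁸ × 1.01 × 10⁴ = 1.903 × 10⁻²⁴ kg·m/s.
λ = h/p = 6.626 × 10⁻³⁴ / 1.903 × 10⁻²⁴ = 3.48 × 10⁻¹⁰ m = 348 pm.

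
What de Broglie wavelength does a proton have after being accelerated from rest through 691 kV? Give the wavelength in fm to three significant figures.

KE = eV = 1.602 × 10⁻¹⁹ × 6.910 × 10⁵ = 1.107 × 10⁻¹³ J.
p = √(2mKE) = √(2 × 1.673 × 10⁻²⁷ × 1.107 × 10⁻¹³) = 1.925 × 10⁻²⁰ kg·m/s.
λ = h/p = 6.626 × 10⁻³⁴ / 1.925 × 10⁻²⁰ = 3.44 × 10⁻¹⁴ m = 34.4 fm.

λ = 34.4 fm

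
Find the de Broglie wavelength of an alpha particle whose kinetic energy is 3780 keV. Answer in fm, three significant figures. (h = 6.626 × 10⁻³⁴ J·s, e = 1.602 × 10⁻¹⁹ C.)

KE = 3780 keV = 6.056 × 10⁻¹³ J.
p = √(2mKE) = √(2 × 6.645 × 10⁻²⁷ × 6.056 × 10⁻¹³) = 8.971 × 10⁻²⁰ kg·m/s.
λ = h/p = 6.626 × 10⁻³⁴ / 8.971 × 10⁻²⁰ = 7.39 × 10⁻¹⁵ m = 7.39 fm.

λ = 7.39 fm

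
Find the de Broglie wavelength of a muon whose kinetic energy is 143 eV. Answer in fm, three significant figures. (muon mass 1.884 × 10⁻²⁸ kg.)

λ = 7130 fm

KE = 143 eV = 2.291 × 10⁻¹⁷ J.
p = √(2mKE) = √(2 × 1.884 × 10⁻²⁸ × 2.291 × 10⁻¹⁷) = 9.291 × 10⁻²³ kg·m/s.
λ = h/p = 6.626 × 10⁻³⁴ / 9.291 × 10⁻²³ = 7.13 × 10⁻¹² m = 7130 fm.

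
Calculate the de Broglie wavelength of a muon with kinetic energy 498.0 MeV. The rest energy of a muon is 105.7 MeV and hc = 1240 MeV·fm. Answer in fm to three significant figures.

λ = 2.09 fm

Total energy E = KE + m₀c² = 498.0 + 105.7 = 603.7 MeV.
(pc)² = E² − (m₀c²)² = (603.7)² − (105.7)² = 3.533 × 10⁵ MeV², so pc = 594.4 MeV.
λ = hc/(pc) = 1240 MeV·fm / 594.4 MeV = 2.09 fm.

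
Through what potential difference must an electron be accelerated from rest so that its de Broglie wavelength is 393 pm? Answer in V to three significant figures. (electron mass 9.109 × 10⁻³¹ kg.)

V = 9.74 V

p = h/λ = 6.626 × 10⁻³⁴ / 3.930 × 10⁻¹⁰ = 1.686 × 10⁻²⁴ kg·m/s.
KE = p²/(2m) = 1.560 × 10⁻¹⁸ J.
V = KE/e = 1.560 × 10⁻¹⁸ / (1.602 × 10⁻¹⁹) = 9.74 V.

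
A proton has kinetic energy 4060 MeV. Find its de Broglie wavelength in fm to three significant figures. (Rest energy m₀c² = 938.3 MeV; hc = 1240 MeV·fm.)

Total energy E = KE + m₀c² = 4060 + 938.3 = 4998.3 MeV.
(pc)² = E² − (m₀c²)² = (4998.3)² − (938.3)² = 2.410 × 10⁷ MeV², so pc = 4909 MeV.
λ = hc/(pc) = 1240 MeV·fm / 4909 MeV = 0.253 fm.

λ = 0.253 fm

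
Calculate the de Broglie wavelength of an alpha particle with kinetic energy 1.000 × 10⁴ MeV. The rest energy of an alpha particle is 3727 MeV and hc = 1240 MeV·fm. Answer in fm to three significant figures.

λ = 0.0939 fm

Total energy E = KE + m₀c² = 1.000 × 10⁴ + 3727 = 13727 MeV.
(pc)² = E² − (m₀c²)² = (13727)² − (3727)² = 1.745 × 10⁸ MeV², so pc = 1.321 × 10⁴ MeV.
λ = hc/(pc) = 1240 MeV·fm / 1.321 × 10⁴ MeV = 0.0939 fm.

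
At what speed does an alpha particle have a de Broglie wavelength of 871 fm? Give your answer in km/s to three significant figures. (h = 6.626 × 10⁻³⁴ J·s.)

p = h/λ = 6.626 × 10⁻³⁴ / 8.710 × 10⁻¹³ = 7.607 × 10⁻²² kg·m/s.
v = p/m = 7.607 × 10⁻²² / 6.645 × 10⁻²⁷ = 1.14 × 10⁵ m/s = 114 km/s.

v = 114 km/s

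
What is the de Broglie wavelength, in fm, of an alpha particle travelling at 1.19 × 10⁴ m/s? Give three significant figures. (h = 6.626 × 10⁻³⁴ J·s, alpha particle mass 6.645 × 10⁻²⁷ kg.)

λ = 8380 fm

p = mv = 6.645 × 10⁻²⁷ × 1.19 × 10⁴ = 7.908 × 10⁻²³ kg·m/s.
λ = h/p = 6.626 × 10⁻³⁴ / 7.908 × 10⁻²³ = 8.38 × 10⁻¹² m = 8380 fm.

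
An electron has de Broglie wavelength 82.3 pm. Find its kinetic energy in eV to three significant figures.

p = h/λ = 6.626 × 10⁻³⁴ / 8.230 × 10⁻¹¹ = 8.051 × 10⁻²⁴ kg·m/s.
KE = p²/(2m) = (8.051 × 10⁻²⁴)² / (2 × 9.109 × 10⁻³¹) = 3.558 × 10⁻¹⁷ J = 222 eV.

KE = 222 eV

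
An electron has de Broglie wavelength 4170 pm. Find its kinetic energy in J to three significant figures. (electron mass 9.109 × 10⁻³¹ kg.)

KE = 1.39 × 10⁻²⁰ J

p = h/λ = 6.626 × 10⁻³⁴ / 4.170 × 10⁻⁹ = 1.589 × 10⁻²⁵ kg·m/s.
KE = p²/(2m) = (1.589 × 10⁻²⁵)² / (2 × 9.109 × 10⁻³¹) = 1.386 × 10⁻²⁰ J = 1.39 × 10⁻²⁰ J.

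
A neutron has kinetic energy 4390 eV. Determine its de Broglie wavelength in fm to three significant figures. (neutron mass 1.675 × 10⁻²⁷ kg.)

λ = 432 fm

KE = 4390 eV = 7.033 × 10⁻¹⁶ J.
p = √(2mKE) = √(2 × 1.675 × 10⁻²⁷ × 7.033 × 10⁻¹⁶) = 1.535 × 10⁻²¹ kg·m/s.
λ = h/p = 6.626 × 10⁻³⁴ / 1.535 × 10⁻²¹ = 4.32 × 10⁻¹³ m = 432 fm.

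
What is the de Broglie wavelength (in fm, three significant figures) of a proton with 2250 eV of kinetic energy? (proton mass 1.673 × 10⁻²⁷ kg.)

λ = 603 fm

KE = 2250 eV = 3.605 × 10⁻¹⁶ J.
p = √(2mKE) = √(2 × 1.673 × 10⁻²⁷ × 3.605 × 10⁻¹⁶) = 1.098 × 10⁻²¹ kg·m/s.
λ = h/p = 6.626 × 10⁻³⁴ / 1.098 × 10⁻²¹ = 6.03 × 10⁻¹³ m = 603 fm.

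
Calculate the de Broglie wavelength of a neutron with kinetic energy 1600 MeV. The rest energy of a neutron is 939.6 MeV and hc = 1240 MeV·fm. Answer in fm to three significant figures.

Total energy E = KE + m₀c² = 1600 + 939.6 = 2539.6 MeV.
(pc)² = E² − (m₀c²)² = (2539.6)² − (939.6)² = 5.567 × 10⁶ MeV², so pc = 2359 MeV.
λ = hc/(pc) = 1240 MeV·fm / 2359 MeV = 0.526 fm.

λ = 0.526 fm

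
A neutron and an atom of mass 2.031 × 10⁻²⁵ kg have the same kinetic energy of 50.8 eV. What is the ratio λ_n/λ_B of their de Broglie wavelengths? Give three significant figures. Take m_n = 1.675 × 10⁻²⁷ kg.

λ_n/λ_B = 11.0

At fixed KE, p = √(2mKE) so λ = h/p ∝ 1/√m.
λ_n/λ_B = √(m_B/m_n) = √(2.031 × 10⁻²⁵/1.675 × 10⁻²⁷) = √(121.3) = 11.0.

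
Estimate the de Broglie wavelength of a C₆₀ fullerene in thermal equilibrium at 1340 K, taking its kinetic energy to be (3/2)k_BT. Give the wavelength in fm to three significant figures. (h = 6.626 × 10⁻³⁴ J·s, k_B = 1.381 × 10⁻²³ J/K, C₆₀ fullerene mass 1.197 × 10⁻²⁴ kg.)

KE = (3/2)k_BT = 1.5 × 1.381 × 10⁻²³ × 1340 = 2.776 × 10⁻²⁰ J.
p = √(2mKE) = √(2 × 1.197 × 10⁻²⁴ × 2.776 × 10⁻²⁰) = 2.578 × 10⁻²² kg·m/s.
λ = h/p = 2.57 × 10⁻¹² m = 2570 fm.

λ = 2570 fm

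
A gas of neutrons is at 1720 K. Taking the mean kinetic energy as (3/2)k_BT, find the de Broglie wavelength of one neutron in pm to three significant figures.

λ = 60.6 pm

KE = (3/2)k_BT = 1.5 × 1.381 × 10⁻²³ × 1720 = 3.563 × 10⁻²⁰ J.
p = √(2mKE) = √(2 × 1.675 × 10⁻²⁷ × 3.563 × 10⁻²⁰) = 1.093 × 10⁻²³ kg·m/s.
λ = h/p = 6.06 × 10⁻¹¹ m = 60.6 pm.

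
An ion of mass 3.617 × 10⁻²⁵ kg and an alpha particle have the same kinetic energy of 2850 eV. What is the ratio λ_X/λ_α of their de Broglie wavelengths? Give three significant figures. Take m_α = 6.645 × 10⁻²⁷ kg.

λ_X/λ_α = 0.136

At fixed KE, p = √(2mKE) so λ = h/p ∝ 1/√m.
λ_X/λ_α = √(m_α/m_X) = √(6.645 × 10⁻²⁷/3.617 × 10⁻²⁵) = √(0.01837) = 0.136.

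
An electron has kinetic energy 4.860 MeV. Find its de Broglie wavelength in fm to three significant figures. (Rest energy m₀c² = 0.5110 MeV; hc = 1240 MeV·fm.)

λ = 232 fm

Total energy E = KE + m₀c² = 4.860 + 0.5110 = 5.3710 MeV.
(pc)² = E² − (m₀c²)² = (5.3710)² − (0.5110)² = 28.59 MeV², so pc = 5.347 MeV.
λ = hc/(pc) = 1240 MeV·fm / 5.347 MeV = 232 fm.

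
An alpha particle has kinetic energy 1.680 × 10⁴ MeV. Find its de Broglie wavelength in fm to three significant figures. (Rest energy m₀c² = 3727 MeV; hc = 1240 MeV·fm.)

λ = 0.0614 fm

Total energy E = KE + m₀c² = 1.680 × 10⁴ + 3727 = 20527 MeV.
(pc)² = E² − (m₀c²)² = (20527)² − (3727)² = 4.075 × 10⁸ MeV², so pc = 2.019 × 10⁴ MeV.
λ = hc/(pc) = 1240 MeV·fm / 2.019 × 10⁴ MeV = 0.0614 fm.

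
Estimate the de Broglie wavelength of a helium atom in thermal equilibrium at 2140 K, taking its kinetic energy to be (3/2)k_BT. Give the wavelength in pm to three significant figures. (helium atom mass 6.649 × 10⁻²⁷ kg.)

λ = 27.3 pm

KE = (3/2)k_BT = 1.5 × 1.381 × 10⁻²³ × 2140 = 4.433 × 10⁻²⁰ J.
p = √(2mKE) = √(2 × 6.649 × 10⁻²⁷ × 4.433 × 10⁻²⁰) = 2.428 × 10⁻²³ kg·m/s.
λ = h/p = 2.73 × 10⁻¹¹ m = 27.3 pm.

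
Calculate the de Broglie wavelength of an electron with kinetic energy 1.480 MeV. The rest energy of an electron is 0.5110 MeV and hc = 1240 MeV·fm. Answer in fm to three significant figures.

λ = 644 fm

Total energy E = KE + m₀c² = 1.480 + 0.5110 = 1.9910 MeV.
(pc)² = E² − (m₀c²)² = (1.9910)² − (0.5110)² = 3.703 MeV², so pc = 1.924 MeV.
λ = hc/(pc) = 1240 MeV·fm / 1.924 MeV = 644 fm.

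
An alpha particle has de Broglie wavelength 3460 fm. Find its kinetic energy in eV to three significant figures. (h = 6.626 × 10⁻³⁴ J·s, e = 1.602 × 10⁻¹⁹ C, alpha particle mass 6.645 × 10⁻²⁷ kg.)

p = h/λ = 6.626 × 10⁻³⁴ / 3.460 × 10⁻¹² = 1.915 × 10⁻²² kg·m/s.
KE = p²/(2m) = (1.915 × 10⁻²²)² / (2 × 6.645 × 10⁻²⁷) = 2.759 × 10⁻¹⁸ J = 17.2 eV.

KE = 17.2 eV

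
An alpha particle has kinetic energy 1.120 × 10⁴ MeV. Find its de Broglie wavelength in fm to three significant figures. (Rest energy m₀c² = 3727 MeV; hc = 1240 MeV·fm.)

λ = 0.0858 fm

Total energy E = KE + m₀c² = 1.120 × 10⁴ + 3727 = 14927 MeV.
(pc)² = E² − (m₀c²)² = (14927)² − (3727)² = 2.089 × 10⁸ MeV², so pc = 1.445 × 10⁴ MeV.
λ = hc/(pc) = 1240 MeV·fm / 1.445 × 10⁴ MeV = 0.0858 fm.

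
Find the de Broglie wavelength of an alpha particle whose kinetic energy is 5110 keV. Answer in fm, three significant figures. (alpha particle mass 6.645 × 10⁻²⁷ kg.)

KE = 5110 keV = 8.186 × 10⁻¹³ J.
p = √(2mKE) = √(2 × 6.645 × 10⁻²⁷ × 8.186 × 10⁻¹³) = 1.043 × 10⁻¹⁹ kg·m/s.
λ = h/p = 6.626 × 10⁻³⁴ / 1.043 × 10⁻¹⁹ = 6.35 × 10⁻¹⁵ m = 6.35 fm.

λ = 6.35 fm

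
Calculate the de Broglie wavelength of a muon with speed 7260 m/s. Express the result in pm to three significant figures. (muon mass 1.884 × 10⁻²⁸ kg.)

λ = 484 pm

p = mv = 1.884 × 10⁻²⁸ × 7260 = 1.368 × 10⁻²⁴ kg·m/s.
λ = h/p = 6.626 × 10⁻³⁴ / 1.368 × 10⁻²⁴ = 4.84 × 10⁻¹⁰ m = 484 pm.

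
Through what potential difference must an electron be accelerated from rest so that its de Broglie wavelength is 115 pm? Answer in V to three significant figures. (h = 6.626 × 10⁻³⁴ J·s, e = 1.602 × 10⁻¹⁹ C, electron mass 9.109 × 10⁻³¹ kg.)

p = h/λ = 6.626 × 10⁻³⁴ / 1.150 × 10⁻¹⁰ = 5.762 × 10⁻²⁴ kg·m/s.
KE = p²/(2m) = 1.822 × 10⁻¹⁷ J.
V = KE/e = 1.822 × 10⁻¹⁷ / (1.602 × 10⁻¹⁹) = 114 V.

V = 114 V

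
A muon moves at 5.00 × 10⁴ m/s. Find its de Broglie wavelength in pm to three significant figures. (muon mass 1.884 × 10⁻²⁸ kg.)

λ = 70.3 pm

p = mv = 1.884 × 10⁻²⁸ × 5.00 × 10⁴ = 9.420 × 10⁻²⁴ kg·m/s.
λ = h/p = 6.626 × 10⁻³⁴ / 9.420 × 10⁻²⁴ = 7.03 × 10⁻¹¹ m = 70.3 pm.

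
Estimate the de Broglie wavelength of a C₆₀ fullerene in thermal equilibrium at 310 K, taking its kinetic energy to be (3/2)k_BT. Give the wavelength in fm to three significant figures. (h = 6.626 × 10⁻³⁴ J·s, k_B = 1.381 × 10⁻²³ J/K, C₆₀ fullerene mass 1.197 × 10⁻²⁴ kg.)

λ = 5340 fm

KE = (3/2)k_BT = 1.5 × 1.381 × 10⁻²³ × 310 = 6.422 × 10⁻²¹ J.
p = √(2mKE) = √(2 × 1.197 × 10⁻²⁴ × 6.422 × 10⁻²¹) = 1.240 × 10⁻²² kg·m/s.
λ = h/p = 5.34 × 10⁻¹² m = 5340 fm.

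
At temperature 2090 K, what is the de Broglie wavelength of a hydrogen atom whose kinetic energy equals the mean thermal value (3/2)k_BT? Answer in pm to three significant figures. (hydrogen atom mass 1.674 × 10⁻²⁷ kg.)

KE = (3/2)k_BT = 1.5 × 1.381 × 10⁻²³ × 2090 = 4.329 × 10⁻²⁰ J.
p = √(2mKE) = √(2 × 1.674 × 10⁻²⁷ × 4.329 × 10⁻²⁰) = 1.204 × 10⁻²³ kg·m/s.
λ = h/p = 5.50 × 10⁻¹¹ m = 55.0 pm.

λ = 55.0 pm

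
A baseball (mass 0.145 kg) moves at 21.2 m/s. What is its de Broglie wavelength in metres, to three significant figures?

p = mv = 0.145 × 21.2 = 3.074 kg·m/s.
λ = h/p = 6.626 × 10⁻³⁴ / 3.074 = 2.16 × 10⁻³⁴ m.

λ = 2.16 × 10⁻³⁴ m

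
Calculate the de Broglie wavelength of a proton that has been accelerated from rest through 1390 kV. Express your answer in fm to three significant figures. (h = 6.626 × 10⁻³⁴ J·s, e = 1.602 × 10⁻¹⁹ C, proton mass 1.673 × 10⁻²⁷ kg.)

KE = eV = 1.602 × 10⁻¹⁹ × 1.390 × 10⁶ = 2.227 × 10⁻¹³ J.
p = √(2mKE) = √(2 × 1.673 × 10⁻²⁷ × 2.227 × 10⁻¹³) = 2.730 × 10⁻²⁰ kg·m/s.
λ = h/p = 6.626 × 10⁻³⁴ / 2.730 × 10⁻²⁰ = 2.43 × 10⁻¹⁴ m = 24.3 fm.

λ = 24.3 fm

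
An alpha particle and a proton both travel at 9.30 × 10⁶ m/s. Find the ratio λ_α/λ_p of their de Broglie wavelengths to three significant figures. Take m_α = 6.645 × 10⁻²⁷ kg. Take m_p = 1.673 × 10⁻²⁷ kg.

λ_α/λ_p = 0.252

At fixed v, p = mv so λ = h/(mv) ∝ 1/m.
λ_α/λ_p = m_p/m_α = 1.673 × 10⁻²⁷/6.645 × 10⁻²⁷ = 0.252.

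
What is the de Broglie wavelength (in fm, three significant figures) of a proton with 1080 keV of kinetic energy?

λ = 27.5 fm

KE = 1080 keV = 1.730 × 10⁻¹³ J.
p = √(2mKE) = √(2 × 1.673 × 10⁻²⁷ × 1.730 × 10⁻¹³) = 2.406 × 10⁻²⁰ kg·m/s.
λ = h/p = 6.626 × 10⁻³⁴ / 2.406 × 10⁻²⁰ = 2.75 × 10⁻¹⁴ m = 27.5 fm.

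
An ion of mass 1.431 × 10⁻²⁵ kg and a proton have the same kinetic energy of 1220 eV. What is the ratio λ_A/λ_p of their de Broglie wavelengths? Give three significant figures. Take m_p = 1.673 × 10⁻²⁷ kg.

At fixed KE, p = √(2mKE) so λ = h/p ∝ 1/√m.
λ_A/λ_p = √(m_p/m_A) = √(1.673 × 10⁻²⁷/1.431 × 10⁻²⁵) = √(0.01169) = 0.108.

λ_A/λ_p = 0.108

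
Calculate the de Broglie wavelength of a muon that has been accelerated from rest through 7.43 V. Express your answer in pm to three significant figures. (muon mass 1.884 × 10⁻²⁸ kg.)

KE = eV = 1.602 × 10⁻¹⁹ × 7.430 = 1.190 × 10⁻¹⁸ J.
p = √(2mKE) = √(2 × 1.884 × 10⁻²⁸ × 1.190 × 10⁻¹⁸) = 2.118 × 10⁻²³ kg·m/s.
λ = h/p = 6.626 × 10⁻³⁴ / 2.118 × 10⁻²³ = 3.13 × 10⁻¹¹ m = 31.3 pm.

λ = 31.3 pm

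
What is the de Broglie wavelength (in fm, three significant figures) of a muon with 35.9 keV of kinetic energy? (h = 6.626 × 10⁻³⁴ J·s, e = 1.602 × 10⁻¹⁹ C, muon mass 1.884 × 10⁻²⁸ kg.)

λ = 450 fm

KE = 35.9 keV = 5.751 × 10⁻¹⁵ J.
p = √(2mKE) = √(2 × 1.884 × 10⁻²⁸ × 5.751 × 10⁻¹⁵) = 1.472 × 10⁻²¹ kg·m/s.
λ = h/p = 6.626 × 10⁻³⁴ / 1.472 × 10⁻²¹ = 4.50 × 10⁻¹³ m = 450 fm.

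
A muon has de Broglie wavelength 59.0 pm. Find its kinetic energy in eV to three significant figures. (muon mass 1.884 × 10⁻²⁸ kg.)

KE = 2.09 eV

p = h/λ = 6.626 × 10⁻³⁴ / 5.900 × 10⁻¹¹ = 1.123 × 10⁻²³ kg·m/s.
KE = p²/(2m) = (1.123 × 10⁻²³)² / (2 × 1.884 × 10⁻²⁸) = 3.347 × 10⁻¹⁹ J = 2.09 eV.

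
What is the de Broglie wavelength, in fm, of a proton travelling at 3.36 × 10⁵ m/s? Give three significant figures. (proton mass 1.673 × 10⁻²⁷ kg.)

λ = 1180 fm

p = mv = 1.673 × 10⁻²⁷ × 3.36 × 10⁵ = 5.621 × 10⁻²² kg·m/s.
λ = h/p = 6.626 × 10⁻³⁴ / 5.621 × 10⁻²² = 1.18 × 10⁻¹² m = 1180 fm.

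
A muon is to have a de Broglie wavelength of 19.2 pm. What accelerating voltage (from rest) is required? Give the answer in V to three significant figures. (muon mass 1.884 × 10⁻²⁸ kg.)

V = 19.7 V

p = h/λ = 6.626 × 10⁻³⁴ / 1.920 × 10⁻¹¹ = 3.451 × 10⁻²³ kg·m/s.
KE = p²/(2m) = 3.161 × 10⁻¹⁸ J.
V = KE/e = 3.161 × 10⁻¹⁸ / (1.602 × 10⁻¹⁹) = 19.7 V.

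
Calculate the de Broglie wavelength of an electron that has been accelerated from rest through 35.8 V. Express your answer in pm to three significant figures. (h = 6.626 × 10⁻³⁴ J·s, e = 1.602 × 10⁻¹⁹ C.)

KE = eV = 1.602 × 10⁻¹⁹ × 35.80 = 5.735 × 10⁻¹⁸ J.
p = √(2mKE) = √(2 × 9.109 × 10⁻³¹ × 5.735 × 10⁻¹⁸) = 3.232 × 10⁻²⁴ kg·m/s.
λ = h/p = 6.626 × 10⁻³⁴ / 3.232 × 10⁻²⁴ = 2.05 × 10⁻¹⁰ m = 205 pm.

λ = 205 pm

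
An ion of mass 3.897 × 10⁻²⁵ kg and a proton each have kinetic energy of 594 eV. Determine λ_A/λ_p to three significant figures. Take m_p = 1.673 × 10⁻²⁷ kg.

λ_A/λ_p = 0.0655

At fixed KE, p = √(2mKE) so λ = h/p ∝ 1/√m.
λ_A/λ_p = √(m_p/m_A) = √(1.673 × 10⁻²⁷/3.897 × 10⁻²⁵) = √(4.293 × 10⁻³) = 0.0655.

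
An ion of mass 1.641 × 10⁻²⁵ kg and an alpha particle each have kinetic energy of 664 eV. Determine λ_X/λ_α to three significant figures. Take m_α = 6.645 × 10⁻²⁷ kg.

At fixed KE, p = √(2mKE) so λ = h/p ∝ 1/√m.
λ_X/λ_α = √(m_α/m_X) = √(6.645 × 10⁻²⁷/1.641 × 10⁻²⁵) = √(0.04049) = 0.201.

λ_X/λ_α = 0.201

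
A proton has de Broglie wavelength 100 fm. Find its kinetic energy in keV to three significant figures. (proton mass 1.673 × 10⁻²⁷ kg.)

p = h/λ = 6.626 × 10⁻³⁴ / 1.000 × 10⁻¹³ = 6.626 × 10⁻²¹ kg·m/s.
KE = p²/(2m) = (6.626 × 10⁻²¹)² / (2 × 1.673 × 10⁻²⁷) = 1.312 × 10⁻¹⁴ J = 81.9 keV.

KE = 81.9 keV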